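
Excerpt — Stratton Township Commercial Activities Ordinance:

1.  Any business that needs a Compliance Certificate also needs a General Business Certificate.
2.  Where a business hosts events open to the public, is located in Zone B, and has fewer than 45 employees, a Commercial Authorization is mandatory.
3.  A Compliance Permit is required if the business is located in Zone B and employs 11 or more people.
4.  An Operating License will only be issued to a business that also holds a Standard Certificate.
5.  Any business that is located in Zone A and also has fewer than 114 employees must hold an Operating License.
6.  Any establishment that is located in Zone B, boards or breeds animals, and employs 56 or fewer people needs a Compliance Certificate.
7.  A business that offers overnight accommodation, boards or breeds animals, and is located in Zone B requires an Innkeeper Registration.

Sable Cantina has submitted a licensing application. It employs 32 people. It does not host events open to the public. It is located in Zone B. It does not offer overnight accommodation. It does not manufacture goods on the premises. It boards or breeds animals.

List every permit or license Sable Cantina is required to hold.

Compliance Certificate, Compliance Permit, General Business Certificate

1. Compliance Certificate is required → General Business Certificate also required.
2. does not host events open to the public; is located in Zone B; employees 32 < 45 → Commercial Authorization not required.
3. is located in Zone B; employees 32 ≥ 11 → Compliance Permit required.
4. Operating License is not required → no effect.
5. is located in Zone B (not: is located in Zone A); employees 32 < 114 → Operating License not required.
6. is located in Zone B; boards or breeds animals; employees 32 ≤ 56 → Compliance Certificate required.
7. does not offer overnight accommodation; boards or breeds animals; is located in Zone B → Innkeeper Registration not required.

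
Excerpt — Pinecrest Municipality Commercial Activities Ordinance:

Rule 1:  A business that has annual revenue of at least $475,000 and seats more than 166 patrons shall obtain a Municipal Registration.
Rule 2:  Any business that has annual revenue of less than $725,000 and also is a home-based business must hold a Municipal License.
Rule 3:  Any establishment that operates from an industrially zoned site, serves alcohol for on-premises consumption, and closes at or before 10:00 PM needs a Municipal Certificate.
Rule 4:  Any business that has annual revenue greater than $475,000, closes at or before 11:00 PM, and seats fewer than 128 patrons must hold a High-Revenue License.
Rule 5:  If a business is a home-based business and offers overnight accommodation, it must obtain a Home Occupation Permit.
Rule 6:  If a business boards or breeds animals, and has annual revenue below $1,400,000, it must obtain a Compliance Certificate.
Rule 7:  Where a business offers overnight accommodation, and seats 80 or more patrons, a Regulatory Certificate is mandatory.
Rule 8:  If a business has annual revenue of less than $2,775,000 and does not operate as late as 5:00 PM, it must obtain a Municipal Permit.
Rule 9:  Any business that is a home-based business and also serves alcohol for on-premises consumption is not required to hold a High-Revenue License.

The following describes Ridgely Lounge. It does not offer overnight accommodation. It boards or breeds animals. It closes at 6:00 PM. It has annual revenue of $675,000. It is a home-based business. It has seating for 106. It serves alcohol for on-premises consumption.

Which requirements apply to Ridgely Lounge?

Rule 1: revenue $675,000 ≥ $475,000; seating 106 ≤ 166 → Municipal Registration not required.
Rule 2: revenue $675,000 < $725,000; is a home-based business → Municipal License required.
Rule 3: is a home-based business (not: operates from an industrially zoned site); serves alcohol for on-premises consumption; closes 6:00 PM, at/before 10:00 PM → Municipal Certificate not required.
Rule 4: revenue $675,000 > $475,000; closes 6:00 PM, at/before 11:00 PM; seating 106 < 128 → High-Revenue License required.
Rule 5: is a home-based business; does not offer overnight accommodation → Home Occupation Permit not required.
Rule 6: boards or breeds animals; revenue $675,000 < $1,400,000 → Compliance Certificate required.
Rule 7: does not offer overnight accommodation; seating 106 ≥ 80 → Regulatory Certificate not required.
Rule 8: revenue $675,000 < $2,775,000; closes 6:00 PM, after 5:00 PM → Municipal Permit not required.
Rule 9: is a home-based business; serves alcohol for on-premises consumption → exempt from High-Revenue License.

Compliance Certificate, Municipal License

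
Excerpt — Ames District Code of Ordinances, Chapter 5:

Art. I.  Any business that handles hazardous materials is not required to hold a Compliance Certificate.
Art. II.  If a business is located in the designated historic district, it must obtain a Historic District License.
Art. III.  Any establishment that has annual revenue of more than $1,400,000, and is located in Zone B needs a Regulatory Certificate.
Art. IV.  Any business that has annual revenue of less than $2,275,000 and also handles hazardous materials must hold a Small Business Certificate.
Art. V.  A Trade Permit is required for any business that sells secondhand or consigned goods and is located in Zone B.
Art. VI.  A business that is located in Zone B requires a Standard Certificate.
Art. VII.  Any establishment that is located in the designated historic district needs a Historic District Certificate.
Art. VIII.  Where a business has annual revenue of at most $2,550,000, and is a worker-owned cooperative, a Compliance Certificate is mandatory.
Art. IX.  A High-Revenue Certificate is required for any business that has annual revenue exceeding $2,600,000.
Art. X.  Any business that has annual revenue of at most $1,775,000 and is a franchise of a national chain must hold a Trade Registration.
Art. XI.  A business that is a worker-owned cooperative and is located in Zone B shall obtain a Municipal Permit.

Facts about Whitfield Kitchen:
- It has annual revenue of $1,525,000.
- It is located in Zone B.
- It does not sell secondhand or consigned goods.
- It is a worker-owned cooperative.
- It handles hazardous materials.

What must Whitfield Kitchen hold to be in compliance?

Art. I. handles hazardous materials → exempt from Compliance Certificate.
Art. II. is located in Zone B (not: is located in the designated historic district) → Historic District License not required.
Art. III. revenue $1,525,000 > $1,400,000; is located in Zone B → Regulatory Certificate required.
Art. IV. revenue $1,525,000 < $2,275,000; handles hazardous materials → Small Business Certificate required.
Art. V. does not sell secondhand or consigned goods; is located in Zone B → Trade Permit not required.
Art. VI. is located in Zone B → Standard Certificate required.
Art. VII. is located in Zone B (not: is located in the designated historic district) → Historic District Certificate not required.
Art. VIII. revenue $1,525,000 ≤ $2,550,000; is a worker-owned cooperative → Compliance Certificate required.
Art. IX. revenue $1,525,000 ≤ $2,600,000 → High-Revenue Certificate not required.
Art. X. revenue $1,525,000 ≤ $1,775,000; is a worker-owned cooperative (not: is a franchise of a national chain) → Trade Registration not required.
Art. XI. is a worker-owned cooperative; is located in Zone B → Municipal Permit required.

Municipal Permit, Regulatory Certificate, Small Business Certificate, Standard Certificate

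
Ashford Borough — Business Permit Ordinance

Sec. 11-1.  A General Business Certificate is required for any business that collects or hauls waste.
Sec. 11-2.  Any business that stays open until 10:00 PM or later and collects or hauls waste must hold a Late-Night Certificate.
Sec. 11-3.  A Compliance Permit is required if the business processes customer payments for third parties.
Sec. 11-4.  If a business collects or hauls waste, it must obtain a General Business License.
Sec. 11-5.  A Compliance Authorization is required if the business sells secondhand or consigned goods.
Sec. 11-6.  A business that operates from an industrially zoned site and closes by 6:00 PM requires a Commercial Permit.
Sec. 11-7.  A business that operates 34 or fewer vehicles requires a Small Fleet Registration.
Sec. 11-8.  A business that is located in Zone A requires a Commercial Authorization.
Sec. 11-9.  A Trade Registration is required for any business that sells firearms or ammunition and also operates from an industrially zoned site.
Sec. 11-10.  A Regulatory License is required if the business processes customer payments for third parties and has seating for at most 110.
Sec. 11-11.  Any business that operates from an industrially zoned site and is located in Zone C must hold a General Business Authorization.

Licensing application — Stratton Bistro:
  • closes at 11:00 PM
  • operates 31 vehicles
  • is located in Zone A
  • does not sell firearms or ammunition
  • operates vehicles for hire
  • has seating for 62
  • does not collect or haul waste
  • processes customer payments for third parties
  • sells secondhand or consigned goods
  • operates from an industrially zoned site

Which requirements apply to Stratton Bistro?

Commercial Authorization, Compliance Authorization, Compliance Permit, Regulatory License, Small Fleet Registration

Sec. 11-1. does not collect or haul waste → General Business Certificate not required.
Sec. 11-2. closes 11:00 PM, after 10:00 PM; does not collect or haul waste → Late-Night Certificate not required.
Sec. 11-3. processes customer payments for third parties → Compliance Permit required.
Sec. 11-4. does not collect or haul waste → General Business License not required.
Sec. 11-5. sells secondhand or consigned goods → Compliance Authorization required.
Sec. 11-6. operates from an industrially zoned site; closes 11:00 PM, after 6:00 PM → Commercial Permit not required.
Sec. 11-7. vehicles 31 ≤ 34 → Small Fleet Registration required.
Sec. 11-8. is located in Zone A → Commercial Authorization required.
Sec. 11-9. does not sell firearms or ammunition; operates from an industrially zoned site → Trade Registration not required.
Sec. 11-10. processes customer payments for third parties; seating 62 ≤ 110 → Regulatory License required.
Sec. 11-11. operates from an industrially zoned site; is located in Zone A (not: is located in Zone C) → General Business Authorization not required.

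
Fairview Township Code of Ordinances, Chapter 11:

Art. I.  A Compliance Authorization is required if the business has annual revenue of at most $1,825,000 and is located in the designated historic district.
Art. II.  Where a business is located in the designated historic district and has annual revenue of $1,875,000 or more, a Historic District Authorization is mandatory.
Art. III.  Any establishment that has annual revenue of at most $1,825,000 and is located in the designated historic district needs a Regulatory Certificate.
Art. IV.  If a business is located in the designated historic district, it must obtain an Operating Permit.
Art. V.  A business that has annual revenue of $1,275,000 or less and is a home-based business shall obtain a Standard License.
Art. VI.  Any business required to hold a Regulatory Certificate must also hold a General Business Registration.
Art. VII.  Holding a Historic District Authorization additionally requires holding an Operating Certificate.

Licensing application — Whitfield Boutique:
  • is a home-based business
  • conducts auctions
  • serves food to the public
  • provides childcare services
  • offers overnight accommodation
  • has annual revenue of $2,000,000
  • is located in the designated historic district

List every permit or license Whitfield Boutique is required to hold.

Art. I. revenue $2,000,000 > $1,825,000; is located in the designated historic district → Compliance Authorization not required.
Art. II. is located in the designated historic district; revenue $2,000,000 ≥ $1,875,000 → Historic District Authorization required.
Art. III. revenue $2,000,000 > $1,825,000; is located in the designated historic district → Regulatory Certificate not required.
Art. IV. is located in the designated historic district → Operating Permit required.
Art. V. revenue $2,000,000 > $1,275,000; is a home-based business → Standard License not required.
Art. VI. Regulatory Certificate is not required → no effect.
Art. VII. Historic District Authorization is required → Operating Certificate also required.

Historic District Authorization, Operating Certificate, Operating Permit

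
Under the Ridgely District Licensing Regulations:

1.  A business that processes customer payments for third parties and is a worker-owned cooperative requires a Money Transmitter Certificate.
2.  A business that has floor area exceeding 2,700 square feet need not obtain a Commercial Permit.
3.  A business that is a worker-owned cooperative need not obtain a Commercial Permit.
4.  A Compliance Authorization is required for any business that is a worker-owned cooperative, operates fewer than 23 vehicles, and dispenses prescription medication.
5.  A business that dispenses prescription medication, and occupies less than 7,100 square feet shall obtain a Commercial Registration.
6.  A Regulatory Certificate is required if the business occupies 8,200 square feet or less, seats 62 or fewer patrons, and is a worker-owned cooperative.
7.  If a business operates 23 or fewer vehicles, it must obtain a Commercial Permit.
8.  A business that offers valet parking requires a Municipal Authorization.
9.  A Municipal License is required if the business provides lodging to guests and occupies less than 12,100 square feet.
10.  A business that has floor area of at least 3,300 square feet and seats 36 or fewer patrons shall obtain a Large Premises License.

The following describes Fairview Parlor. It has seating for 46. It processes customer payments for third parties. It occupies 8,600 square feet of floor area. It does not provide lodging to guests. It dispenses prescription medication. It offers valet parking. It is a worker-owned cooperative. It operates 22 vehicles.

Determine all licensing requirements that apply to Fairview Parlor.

1. processes customer payments for third parties; is a worker-owned cooperative → Money Transmitter Certificate required.
2. floor area 8,600 square feet > 2,700 square feet → exempt from Commercial Permit.
3. is a worker-owned cooperative → exempt from Commercial Permit.
4. is a worker-owned cooperative; vehicles 22 < 23; dispenses prescription medication → Compliance Authorization required.
5. dispenses prescription medication; floor area 8,600 square feet ≥ 7,100 square feet → Commercial Registration not required.
6. floor area 8,600 square feet > 8,200 square feet; seating 46 ≤ 62; is a worker-owned cooperative → Regulatory Certificate not required.
7. vehicles 22 ≤ 23 → Commercial Permit required.
8. offers valet parking → Municipal Authorization required.
9. does not provide lodging to guests; floor area 8,600 square feet < 12,100 square feet → Municipal License not required.
10. floor area 8,600 square feet ≥ 3,300 square feet; seating 46 > 36 → Large Premises License not required.

Compliance Authorization, Money Transmitter Certificate, Municipal Authorization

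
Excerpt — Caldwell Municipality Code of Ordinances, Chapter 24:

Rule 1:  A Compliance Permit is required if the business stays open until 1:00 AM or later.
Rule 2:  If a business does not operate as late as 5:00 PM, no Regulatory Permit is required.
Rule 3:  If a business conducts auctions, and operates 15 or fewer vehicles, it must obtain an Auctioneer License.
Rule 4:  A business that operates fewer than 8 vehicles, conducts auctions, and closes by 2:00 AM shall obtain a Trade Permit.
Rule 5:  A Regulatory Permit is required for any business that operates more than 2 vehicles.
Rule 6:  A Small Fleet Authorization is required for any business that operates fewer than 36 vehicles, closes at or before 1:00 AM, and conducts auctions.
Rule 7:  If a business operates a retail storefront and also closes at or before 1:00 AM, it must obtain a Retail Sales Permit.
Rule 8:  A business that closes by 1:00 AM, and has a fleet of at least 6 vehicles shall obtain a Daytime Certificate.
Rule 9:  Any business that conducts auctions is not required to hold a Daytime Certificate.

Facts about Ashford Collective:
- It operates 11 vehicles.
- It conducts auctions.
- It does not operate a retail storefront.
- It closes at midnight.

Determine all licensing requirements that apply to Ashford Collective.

Rule 1: closes midnight, at/before 1:00 AM → Compliance Permit not required.
Rule 2: closes midnight, after 5:00 PM → Regulatory Permit exemption does not apply.
Rule 3: conducts auctions; vehicles 11 ≤ 15 → Auctioneer License required.
Rule 4: vehicles 11 ≥ 8; conducts auctions; closes midnight, at/before 2:00 AM → Trade Permit not required.
Rule 5: vehicles 11 > 2 → Regulatory Permit required.
Rule 6: vehicles 11 < 36; closes midnight, at/before 1:00 AM; conducts auctions → Small Fleet Authorization required.
Rule 7: does not operate a retail storefront; closes midnight, at/before 1:00 AM → Retail Sales Permit not required.
Rule 8: closes midnight, at/before 1:00 AM; vehicles 11 ≥ 6 → Daytime Certificate required.
Rule 9: conducts auctions → exempt from Daytime Certificate.

Auctioneer License, Regulatory Permit, Small Fleet Authorization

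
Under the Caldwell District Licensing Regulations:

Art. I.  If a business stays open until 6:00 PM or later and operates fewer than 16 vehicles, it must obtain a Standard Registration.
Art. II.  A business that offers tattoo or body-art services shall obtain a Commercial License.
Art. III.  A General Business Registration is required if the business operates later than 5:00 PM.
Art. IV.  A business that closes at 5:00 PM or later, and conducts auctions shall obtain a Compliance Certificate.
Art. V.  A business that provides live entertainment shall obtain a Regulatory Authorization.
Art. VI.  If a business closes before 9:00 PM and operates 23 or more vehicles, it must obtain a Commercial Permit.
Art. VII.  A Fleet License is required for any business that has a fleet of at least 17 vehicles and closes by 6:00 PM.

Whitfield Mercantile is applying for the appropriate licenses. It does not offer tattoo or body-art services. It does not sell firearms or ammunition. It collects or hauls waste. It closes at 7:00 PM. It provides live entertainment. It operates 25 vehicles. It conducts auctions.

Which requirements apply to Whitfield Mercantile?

Art. I. closes 7:00 PM, after 6:00 PM; vehicles 25 ≥ 16 → Standard Registration not required.
Art. II. does not offer tattoo or body-art services → Commercial License not required.
Art. III. closes 7:00 PM, after 5:00 PM → General Business Registration required.
Art. IV. closes 7:00 PM, after 5:00 PM; conducts auctions → Compliance Certificate required.
Art. V. provides live entertainment → Regulatory Authorization required.
Art. VI. closes 7:00 PM, at/before 9:00 PM; vehicles 25 ≥ 23 → Commercial Permit required.
Art. VII. vehicles 25 ≥ 17; closes 7:00 PM, after 6:00 PM → Fleet License not required.

Commercial Permit, Compliance Certificate, General Business Registration, Regulatory Authorization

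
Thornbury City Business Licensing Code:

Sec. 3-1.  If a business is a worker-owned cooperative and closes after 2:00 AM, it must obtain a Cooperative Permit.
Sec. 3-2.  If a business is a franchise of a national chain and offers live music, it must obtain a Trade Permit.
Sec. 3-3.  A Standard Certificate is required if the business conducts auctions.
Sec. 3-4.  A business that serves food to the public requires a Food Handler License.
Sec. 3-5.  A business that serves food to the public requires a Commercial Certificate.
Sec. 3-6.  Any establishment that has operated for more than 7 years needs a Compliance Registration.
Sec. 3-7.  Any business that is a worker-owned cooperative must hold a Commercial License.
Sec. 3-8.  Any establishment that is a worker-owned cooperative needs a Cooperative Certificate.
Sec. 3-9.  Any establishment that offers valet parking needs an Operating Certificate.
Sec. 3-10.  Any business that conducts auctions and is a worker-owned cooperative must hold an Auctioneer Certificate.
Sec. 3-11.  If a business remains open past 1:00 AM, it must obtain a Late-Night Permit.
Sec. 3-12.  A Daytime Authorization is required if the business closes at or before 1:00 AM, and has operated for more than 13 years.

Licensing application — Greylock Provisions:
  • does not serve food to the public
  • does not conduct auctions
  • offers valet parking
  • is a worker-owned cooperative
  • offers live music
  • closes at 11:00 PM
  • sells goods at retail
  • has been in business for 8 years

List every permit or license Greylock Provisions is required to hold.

Sec. 3-1. is a worker-owned cooperative; closes 11:00 PM, at/before 2:00 AM → Cooperative Permit not required.
Sec. 3-2. is a worker-owned cooperative (not: is a franchise of a national chain); offers live music → Trade Permit not required.
Sec. 3-3. does not conduct auctions → Standard Certificate not required.
Sec. 3-4. does not serve food to the public → Food Handler License not required.
Sec. 3-5. does not serve food to the public → Commercial Certificate not required.
Sec. 3-6. years in business 8 > 7 → Compliance Registration required.
Sec. 3-7. is a worker-owned cooperative → Commercial License required.
Sec. 3-8. is a worker-owned cooperative → Cooperative Certificate required.
Sec. 3-9. offers valet parking → Operating Certificate required.
Sec. 3-10. does not conduct auctions; is a worker-owned cooperative → Auctioneer Certificate not required.
Sec. 3-11. closes 11:00 PM, at/before 1:00 AM → Late-Night Permit not required.
Sec. 3-12. closes 11:00 PM, at/before 1:00 AM; years in business 8 ≤ 13 → Daytime Authorization not required.

Commercial License, Compliance Registration, Cooperative Certificate, Operating Certificate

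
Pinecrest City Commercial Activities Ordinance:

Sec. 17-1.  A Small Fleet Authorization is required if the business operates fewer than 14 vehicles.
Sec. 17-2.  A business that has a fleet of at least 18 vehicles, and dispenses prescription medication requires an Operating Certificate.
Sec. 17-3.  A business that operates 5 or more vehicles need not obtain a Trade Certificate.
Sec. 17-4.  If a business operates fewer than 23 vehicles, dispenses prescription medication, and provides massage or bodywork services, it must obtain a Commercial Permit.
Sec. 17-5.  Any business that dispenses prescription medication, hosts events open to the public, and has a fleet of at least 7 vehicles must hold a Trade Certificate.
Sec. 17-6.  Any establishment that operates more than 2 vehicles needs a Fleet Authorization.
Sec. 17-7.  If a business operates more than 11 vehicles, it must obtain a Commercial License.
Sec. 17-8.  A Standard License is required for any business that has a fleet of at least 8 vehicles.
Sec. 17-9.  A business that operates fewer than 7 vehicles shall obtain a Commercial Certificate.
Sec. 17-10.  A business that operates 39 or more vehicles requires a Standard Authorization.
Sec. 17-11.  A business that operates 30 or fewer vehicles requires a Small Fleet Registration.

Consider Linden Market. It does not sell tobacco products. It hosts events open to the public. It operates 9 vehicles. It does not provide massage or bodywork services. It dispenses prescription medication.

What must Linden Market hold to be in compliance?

Fleet Authorization, Small Fleet Authorization, Small Fleet Registration, Standard License

Sec. 17-1. vehicles 9 < 14 → Small Fleet Authorization required.
Sec. 17-2. vehicles 9 < 18; dispenses prescription medication → Operating Certificate not required.
Sec. 17-3. vehicles 9 ≥ 5 → exempt from Trade Certificate.
Sec. 17-4. vehicles 9 < 23; dispenses prescription medication; does not provide massage or bodywork services → Commercial Permit not required.
Sec. 17-5. dispenses prescription medication; hosts events open to the public; vehicles 9 ≥ 7 → Trade Certificate required.
Sec. 17-6. vehicles 9 > 2 → Fleet Authorization required.
Sec. 17-7. vehicles 9 ≤ 11 → Commercial License not required.
Sec. 17-8. vehicles 9 ≥ 8 → Standard License required.
Sec. 17-9. vehicles 9 ≥ 7 → Commercial Certificate not required.
Sec. 17-10. vehicles 9 < 39 → Standard Authorization not required.
Sec. 17-11. vehicles 9 ≤ 30 → Small Fleet Registration required.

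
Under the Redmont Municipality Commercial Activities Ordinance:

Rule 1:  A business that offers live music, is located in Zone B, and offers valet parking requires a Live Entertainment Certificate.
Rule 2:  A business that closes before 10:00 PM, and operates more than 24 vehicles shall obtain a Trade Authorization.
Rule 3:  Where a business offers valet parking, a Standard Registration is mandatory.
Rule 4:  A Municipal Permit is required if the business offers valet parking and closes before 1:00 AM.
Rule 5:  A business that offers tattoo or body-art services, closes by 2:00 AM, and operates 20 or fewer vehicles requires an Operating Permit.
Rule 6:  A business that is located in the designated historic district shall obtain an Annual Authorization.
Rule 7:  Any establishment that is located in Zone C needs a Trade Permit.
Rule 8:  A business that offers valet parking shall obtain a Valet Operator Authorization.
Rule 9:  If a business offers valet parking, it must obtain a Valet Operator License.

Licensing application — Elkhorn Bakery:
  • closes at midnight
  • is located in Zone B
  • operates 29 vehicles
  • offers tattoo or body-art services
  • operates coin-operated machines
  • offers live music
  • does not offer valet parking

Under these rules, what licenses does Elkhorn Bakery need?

None

Rule 1: offers live music; is located in Zone B; does not offer valet parking → Live Entertainment Certificate not required.
Rule 2: closes midnight, after 10:00 PM; vehicles 29 > 24 → Trade Authorization not required.
Rule 3: does not offer valet parking → Standard Registration not required.
Rule 4: does not offer valet parking; closes midnight, at/before 1:00 AM → Municipal Permit not required.
Rule 5: offers tattoo or body-art services; closes midnight, at/before 2:00 AM; vehicles 29 > 20 → Operating Permit not required.
Rule 6: is located in Zone B (not: is located in the designated historic district) → Annual Authorization not required.
Rule 7: is located in Zone B (not: is located in Zone C) → Trade Permit not required.
Rule 8: does not offer valet parking → Valet Operator Authorization not required.
Rule 9: does not offer valet parking → Valet Operator License not required.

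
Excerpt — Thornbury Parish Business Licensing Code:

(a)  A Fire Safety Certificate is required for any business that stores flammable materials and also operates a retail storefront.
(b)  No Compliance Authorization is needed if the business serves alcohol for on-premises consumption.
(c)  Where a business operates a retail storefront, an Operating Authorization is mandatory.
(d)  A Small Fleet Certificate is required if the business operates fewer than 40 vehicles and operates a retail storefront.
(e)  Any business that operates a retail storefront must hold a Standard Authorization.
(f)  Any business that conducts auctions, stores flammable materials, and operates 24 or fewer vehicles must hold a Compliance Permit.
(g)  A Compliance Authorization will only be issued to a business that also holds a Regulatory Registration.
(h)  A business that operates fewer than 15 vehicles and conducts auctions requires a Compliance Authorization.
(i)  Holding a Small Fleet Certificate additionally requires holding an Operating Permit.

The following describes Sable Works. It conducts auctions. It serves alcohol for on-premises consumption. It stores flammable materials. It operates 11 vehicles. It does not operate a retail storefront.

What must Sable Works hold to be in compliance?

(a) stores flammable materials; does not operate a retail storefront → Fire Safety Certificate not required.
(b) serves alcohol for on-premises consumption → exempt from Compliance Authorization.
(c) does not operate a retail storefront → Operating Authorization not required.
(d) vehicles 11 < 40; does not operate a retail storefront → Small Fleet Certificate not required.
(e) does not operate a retail storefront → Standard Authorization not required.
(f) conducts auctions; stores flammable materials; vehicles 11 ≤ 24 → Compliance Permit required.
(g) Compliance Authorization is not required → no effect.
(h) vehicles 11 < 15; conducts auctions → Compliance Authorization required.
(i) Small Fleet Certificate is not required → no effect.

Compliance Permit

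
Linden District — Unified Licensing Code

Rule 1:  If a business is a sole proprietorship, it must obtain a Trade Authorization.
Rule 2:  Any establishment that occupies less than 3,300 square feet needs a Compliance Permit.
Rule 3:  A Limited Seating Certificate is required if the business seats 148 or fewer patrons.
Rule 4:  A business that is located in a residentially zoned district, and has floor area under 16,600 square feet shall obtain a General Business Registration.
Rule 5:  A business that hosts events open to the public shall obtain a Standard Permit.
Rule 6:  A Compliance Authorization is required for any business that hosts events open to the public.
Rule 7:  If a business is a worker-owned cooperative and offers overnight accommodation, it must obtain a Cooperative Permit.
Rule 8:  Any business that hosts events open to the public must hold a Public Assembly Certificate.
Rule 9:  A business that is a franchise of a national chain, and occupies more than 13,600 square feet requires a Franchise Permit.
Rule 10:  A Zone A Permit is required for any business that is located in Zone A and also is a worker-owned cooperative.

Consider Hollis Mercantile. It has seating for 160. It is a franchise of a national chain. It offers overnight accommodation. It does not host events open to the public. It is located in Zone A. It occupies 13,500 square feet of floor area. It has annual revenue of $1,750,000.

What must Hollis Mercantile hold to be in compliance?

Rule 1: is a franchise of a national chain (not: is a sole proprietorship) → Trade Authorization not required.
Rule 2: floor area 13,500 square feet ≥ 3,300 square feet → Compliance Permit not required.
Rule 3: seating 160 > 148 → Limited Seating Certificate not required.
Rule 4: is located in Zone A (not: is located in a residentially zoned district); floor area 13,500 square feet < 16,600 square feet → General Business Registration not required.
Rule 5: does not host events open to the public → Standard Permit not required.
Rule 6: does not host events open to the public → Compliance Authorization not required.
Rule 7: is a franchise of a national chain (not: is a worker-owned cooperative); offers overnight accommodation → Cooperative Permit not required.
Rule 8: does not host events open to the public → Public Assembly Certificate not required.
Rule 9: is a franchise of a national chain; floor area 13,500 square feet ≤ 13,600 square feet → Franchise Permit not required.
Rule 10: is located in Zone A; is a franchise of a national chain (not: is a worker-owned cooperative) → Zone A Permit not required.

None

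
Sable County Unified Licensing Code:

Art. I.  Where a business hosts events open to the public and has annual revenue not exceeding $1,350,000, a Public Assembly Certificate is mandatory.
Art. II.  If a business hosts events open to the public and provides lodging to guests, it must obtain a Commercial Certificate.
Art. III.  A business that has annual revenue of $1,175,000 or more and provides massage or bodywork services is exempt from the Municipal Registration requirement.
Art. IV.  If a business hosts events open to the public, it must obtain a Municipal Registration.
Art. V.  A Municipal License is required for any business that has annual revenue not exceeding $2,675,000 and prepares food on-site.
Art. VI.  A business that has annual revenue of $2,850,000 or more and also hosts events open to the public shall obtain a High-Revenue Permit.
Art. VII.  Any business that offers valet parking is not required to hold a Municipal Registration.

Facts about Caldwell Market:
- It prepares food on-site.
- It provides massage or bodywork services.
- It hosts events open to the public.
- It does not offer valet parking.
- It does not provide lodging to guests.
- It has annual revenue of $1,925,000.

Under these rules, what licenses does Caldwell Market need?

Municipal License

Art. I. hosts events open to the public; revenue $1,925,000 > $1,350,000 → Public Assembly Certificate not required.
Art. II. hosts events open to the public; does not provide lodging to guests → Commercial Certificate not required.
Art. III. revenue $1,925,000 ≥ $1,175,000; provides massage or bodywork services → exempt from Municipal Registration.
Art. IV. hosts events open to the public → Municipal Registration required.
Art. V. revenue $1,925,000 ≤ $2,675,000; prepares food on-site → Municipal License required.
Art. VI. revenue $1,925,000 < $2,850,000; hosts events open to the public → High-Revenue Permit not required.
Art. VII. does not offer valet parking → Municipal Registration exemption does not apply.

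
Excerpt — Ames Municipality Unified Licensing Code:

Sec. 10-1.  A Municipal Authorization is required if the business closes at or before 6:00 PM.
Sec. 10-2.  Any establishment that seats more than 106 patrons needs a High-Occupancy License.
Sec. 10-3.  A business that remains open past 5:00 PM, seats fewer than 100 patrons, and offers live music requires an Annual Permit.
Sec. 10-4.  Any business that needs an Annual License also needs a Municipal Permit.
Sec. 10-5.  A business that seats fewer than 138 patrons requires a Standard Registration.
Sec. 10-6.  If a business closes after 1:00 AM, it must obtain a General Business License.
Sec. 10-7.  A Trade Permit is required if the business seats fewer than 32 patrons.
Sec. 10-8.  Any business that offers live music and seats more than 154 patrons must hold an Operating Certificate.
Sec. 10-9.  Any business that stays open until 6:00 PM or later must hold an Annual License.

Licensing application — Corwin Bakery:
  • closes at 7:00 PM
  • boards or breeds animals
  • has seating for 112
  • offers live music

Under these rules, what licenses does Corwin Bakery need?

Annual License, High-Occupancy License, Municipal Permit, Standard Registration

Sec. 10-1. closes 7:00 PM, after 6:00 PM → Municipal Authorization not required.
Sec. 10-2. seating 112 > 106 → High-Occupancy License required.
Sec. 10-3. closes 7:00 PM, after 5:00 PM; seating 112 ≥ 100; offers live music → Annual Permit not required.
Sec. 10-4. Annual License is required → Municipal Permit also required.
Sec. 10-5. seating 112 < 138 → Standard Registration required.
Sec. 10-6. closes 7:00 PM, at/before 1:00 AM → General Business License not required.
Sec. 10-7. seating 112 ≥ 32 → Trade Permit not required.
Sec. 10-8. offers live music; seating 112 ≤ 154 → Operating Certificate not required.
Sec. 10-9. closes 7:00 PM, after 6:00 PM → Annual License required.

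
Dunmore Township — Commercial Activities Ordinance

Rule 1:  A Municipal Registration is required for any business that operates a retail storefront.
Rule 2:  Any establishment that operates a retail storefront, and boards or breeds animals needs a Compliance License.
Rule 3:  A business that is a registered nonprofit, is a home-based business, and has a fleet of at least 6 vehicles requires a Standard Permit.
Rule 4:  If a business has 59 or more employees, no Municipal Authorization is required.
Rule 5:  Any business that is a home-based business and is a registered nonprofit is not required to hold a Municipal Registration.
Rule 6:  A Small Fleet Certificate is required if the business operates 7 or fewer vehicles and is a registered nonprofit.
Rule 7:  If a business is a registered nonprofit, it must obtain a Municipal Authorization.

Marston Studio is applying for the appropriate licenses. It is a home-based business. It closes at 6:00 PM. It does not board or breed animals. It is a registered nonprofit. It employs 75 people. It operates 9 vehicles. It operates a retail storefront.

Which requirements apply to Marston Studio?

Standard Permit

Rule 1: operates a retail storefront → Municipal Registration required.
Rule 2: operates a retail storefront; does not board or breed animals → Compliance License not required.
Rule 3: is a registered nonprofit; is a home-based business; vehicles 9 ≥ 6 → Standard Permit required.
Rule 4: employees 75 ≥ 59 → exempt from Municipal Authorization.
Rule 5: is a home-based business; is a registered nonprofit → exempt from Municipal Registration.
Rule 6: vehicles 9 > 7; is a registered nonprofit → Small Fleet Certificate not required.
Rule 7: is a registered nonprofit → Municipal Authorization required.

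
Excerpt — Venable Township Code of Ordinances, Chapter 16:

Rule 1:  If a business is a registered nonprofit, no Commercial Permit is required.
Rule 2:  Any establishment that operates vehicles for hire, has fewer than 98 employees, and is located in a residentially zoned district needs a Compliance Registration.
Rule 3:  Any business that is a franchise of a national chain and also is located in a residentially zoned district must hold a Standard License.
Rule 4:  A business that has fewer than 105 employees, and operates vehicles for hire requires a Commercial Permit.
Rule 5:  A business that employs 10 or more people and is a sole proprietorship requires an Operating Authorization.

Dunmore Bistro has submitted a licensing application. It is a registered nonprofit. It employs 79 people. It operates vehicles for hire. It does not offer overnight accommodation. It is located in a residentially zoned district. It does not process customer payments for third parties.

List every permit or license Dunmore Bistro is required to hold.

Rule 1: is a registered nonprofit → exempt from Commercial Permit.
Rule 2: operates vehicles for hire; employees 79 < 98; is located in a residentially zoned district → Compliance Registration required.
Rule 3: is a registered nonprofit (not: is a franchise of a national chain); is located in a residentially zoned district → Standard License not required.
Rule 4: employees 79 < 105; operates vehicles for hire → Commercial Permit required.
Rule 5: employees 79 ≥ 10; is a registered nonprofit (not: is a sole proprietorship) → Operating Authorization not required.

Compliance Registration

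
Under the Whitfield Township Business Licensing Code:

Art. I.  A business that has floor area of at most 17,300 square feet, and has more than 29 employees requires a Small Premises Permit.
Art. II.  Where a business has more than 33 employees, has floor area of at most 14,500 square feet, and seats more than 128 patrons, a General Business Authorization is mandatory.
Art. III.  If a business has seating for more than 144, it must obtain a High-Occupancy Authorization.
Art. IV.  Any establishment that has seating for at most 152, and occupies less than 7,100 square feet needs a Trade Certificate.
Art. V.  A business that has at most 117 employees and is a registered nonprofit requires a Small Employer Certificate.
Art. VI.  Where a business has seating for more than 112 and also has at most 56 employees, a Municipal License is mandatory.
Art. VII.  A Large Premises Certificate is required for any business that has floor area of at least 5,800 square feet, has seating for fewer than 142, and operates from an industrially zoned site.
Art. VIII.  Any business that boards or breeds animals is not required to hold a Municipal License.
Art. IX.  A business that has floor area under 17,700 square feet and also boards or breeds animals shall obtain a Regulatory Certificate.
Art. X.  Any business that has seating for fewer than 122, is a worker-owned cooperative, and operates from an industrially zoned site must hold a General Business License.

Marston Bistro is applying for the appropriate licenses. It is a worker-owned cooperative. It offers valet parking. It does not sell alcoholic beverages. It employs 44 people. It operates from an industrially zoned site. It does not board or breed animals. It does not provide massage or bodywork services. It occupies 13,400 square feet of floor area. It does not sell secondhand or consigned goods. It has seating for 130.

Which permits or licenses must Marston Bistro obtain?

General Business Authorization, Large Premises Certificate, Municipal License, Small Premises Permit

Art. I. floor area 13,400 square feet ≤ 17,300 square feet; employees 44 > 29 → Small Premises Permit required.
Art. II. employees 44 > 33; floor area 13,400 square feet ≤ 14,500 square feet; seating 130 > 128 → General Business Authorization required.
Art. III. seating 130 ≤ 144 → High-Occupancy Authorization not required.
Art. IV. seating 130 ≤ 152; floor area 13,400 square feet ≥ 7,100 square feet → Trade Certificate not required.
Art. V. employees 44 ≤ 117; is a worker-owned cooperative (not: is a registered nonprofit) → Small Employer Certificate not required.
Art. VI. seating 130 > 112; employees 44 ≤ 56 → Municipal License required.
Art. VII. floor area 13,400 square feet ≥ 5,800 square feet; seating 130 < 142; operates from an industrially zoned site → Large Premises Certificate required.
Art. VIII. does not board or breed animals → Municipal License exemption does not apply.
Art. IX. floor area 13,400 square feet < 17,700 square feet; does not board or breed animals → Regulatory Certificate not required.
Art. X. seating 130 ≥ 122; is a worker-owned cooperative; operates from an industrially zoned site → General Business License not required.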